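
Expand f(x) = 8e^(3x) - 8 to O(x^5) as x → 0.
24*x + 36*x**2 + 36*x**3 + 27*x**4 + O(x**5)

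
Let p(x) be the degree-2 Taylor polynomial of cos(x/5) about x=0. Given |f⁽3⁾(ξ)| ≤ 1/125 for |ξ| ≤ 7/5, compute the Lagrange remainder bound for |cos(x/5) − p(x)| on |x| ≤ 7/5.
343/93750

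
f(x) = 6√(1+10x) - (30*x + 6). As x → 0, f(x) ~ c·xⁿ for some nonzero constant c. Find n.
2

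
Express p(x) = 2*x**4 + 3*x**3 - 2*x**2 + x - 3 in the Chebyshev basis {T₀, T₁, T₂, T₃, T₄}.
(-13/4)T₀ + (13/4)T₁ + (3/4)T₃ + (1/4)T₄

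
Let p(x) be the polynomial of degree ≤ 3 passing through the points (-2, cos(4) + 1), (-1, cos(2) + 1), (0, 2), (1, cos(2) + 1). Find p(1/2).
cos(4)/16 + 31/16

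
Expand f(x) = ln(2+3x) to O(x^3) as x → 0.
log(2) + 3*x/2 - 9*x**2/8 + O(x**3)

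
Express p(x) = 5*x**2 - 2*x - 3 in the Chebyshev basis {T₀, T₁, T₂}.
(-1/2)T₀ + (-2)T₁ + (5/2)T₂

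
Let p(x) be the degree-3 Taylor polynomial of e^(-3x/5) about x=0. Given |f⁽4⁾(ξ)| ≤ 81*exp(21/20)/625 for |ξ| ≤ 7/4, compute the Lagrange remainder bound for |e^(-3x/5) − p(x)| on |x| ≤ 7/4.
64827*exp(21/20)/1280000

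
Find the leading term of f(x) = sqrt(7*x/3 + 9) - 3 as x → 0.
7*x/18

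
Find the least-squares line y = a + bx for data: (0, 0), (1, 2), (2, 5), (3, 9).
a = -1/2, b = 3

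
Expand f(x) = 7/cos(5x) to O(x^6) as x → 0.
7 + 175*x**2/2 + 21875*x**4/24 + O(x**6)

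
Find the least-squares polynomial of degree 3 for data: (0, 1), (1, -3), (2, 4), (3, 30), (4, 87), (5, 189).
7/9 + (-1411/378)x + (-80/63)x² + (103/54)x³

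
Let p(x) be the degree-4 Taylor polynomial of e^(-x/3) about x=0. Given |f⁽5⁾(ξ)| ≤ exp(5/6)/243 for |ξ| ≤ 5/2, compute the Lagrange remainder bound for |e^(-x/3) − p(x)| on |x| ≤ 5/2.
625*exp(5/6)/186624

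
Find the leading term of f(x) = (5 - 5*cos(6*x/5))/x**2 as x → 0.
18/5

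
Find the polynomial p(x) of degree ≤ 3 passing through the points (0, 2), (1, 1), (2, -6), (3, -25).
2 - x**3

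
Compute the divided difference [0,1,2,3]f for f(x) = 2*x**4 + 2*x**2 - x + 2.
12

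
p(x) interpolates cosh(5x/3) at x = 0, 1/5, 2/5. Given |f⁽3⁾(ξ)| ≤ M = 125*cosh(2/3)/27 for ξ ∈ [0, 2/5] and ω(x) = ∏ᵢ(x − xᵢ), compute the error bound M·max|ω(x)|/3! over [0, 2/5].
sqrt(3)*cosh(2/3)/729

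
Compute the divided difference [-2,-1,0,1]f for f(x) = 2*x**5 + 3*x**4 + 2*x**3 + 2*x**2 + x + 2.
6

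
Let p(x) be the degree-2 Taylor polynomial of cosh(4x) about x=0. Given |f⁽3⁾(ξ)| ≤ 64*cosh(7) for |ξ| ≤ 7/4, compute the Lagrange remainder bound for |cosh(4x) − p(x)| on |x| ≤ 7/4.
343*cosh(7)/6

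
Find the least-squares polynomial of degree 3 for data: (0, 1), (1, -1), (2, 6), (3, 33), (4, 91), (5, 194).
19/21 + (-116/63)x + (-149/84)x² + (71/36)x³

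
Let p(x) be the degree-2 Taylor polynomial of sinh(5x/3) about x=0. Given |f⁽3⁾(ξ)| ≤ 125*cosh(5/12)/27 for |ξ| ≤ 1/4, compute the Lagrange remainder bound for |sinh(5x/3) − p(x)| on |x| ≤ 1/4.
125*cosh(5/12)/10368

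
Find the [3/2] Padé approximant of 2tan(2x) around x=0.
(-16*x**3/15 + 4*x)/(1 - 8*x**2/5)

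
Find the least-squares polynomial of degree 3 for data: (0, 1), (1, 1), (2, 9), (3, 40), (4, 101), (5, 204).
73/63 + (-841/378)x + (-71/252)x² + (191/108)x³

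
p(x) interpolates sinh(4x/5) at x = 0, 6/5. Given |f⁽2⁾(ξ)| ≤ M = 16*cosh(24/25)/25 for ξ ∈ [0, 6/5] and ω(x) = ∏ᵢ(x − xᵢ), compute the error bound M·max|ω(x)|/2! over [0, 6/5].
72*cosh(24/25)/625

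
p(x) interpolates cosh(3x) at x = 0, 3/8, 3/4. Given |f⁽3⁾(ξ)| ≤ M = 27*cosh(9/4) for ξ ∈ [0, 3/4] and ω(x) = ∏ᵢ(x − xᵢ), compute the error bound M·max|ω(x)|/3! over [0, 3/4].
27*sqrt(3)*cosh(9/4)/512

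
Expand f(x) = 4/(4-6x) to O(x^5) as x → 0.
1 + 3*x/2 + 9*x**2/4 + 27*x**3/8 + 81*x**4/16 + O(x**5)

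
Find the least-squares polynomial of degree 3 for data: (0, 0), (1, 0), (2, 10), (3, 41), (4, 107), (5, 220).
-1/18 + (-125/756)x + (-211/126)x² + (227/108)x³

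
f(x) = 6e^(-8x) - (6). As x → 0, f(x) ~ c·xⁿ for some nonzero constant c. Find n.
1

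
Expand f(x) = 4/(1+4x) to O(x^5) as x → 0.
4 - 16*x + 64*x**2 - 256*x**3 + 1024*x**4 + O(x**5)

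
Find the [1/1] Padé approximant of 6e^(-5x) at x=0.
(6 - 15*x)/(5*x/2 + 1)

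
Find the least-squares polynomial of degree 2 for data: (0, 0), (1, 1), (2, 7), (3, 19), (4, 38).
1/5 + (-13/5)x + (3)x²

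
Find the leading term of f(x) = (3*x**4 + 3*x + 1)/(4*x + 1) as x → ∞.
3*x**3/4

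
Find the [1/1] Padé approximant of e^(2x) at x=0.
(x + 1)/(1 - x)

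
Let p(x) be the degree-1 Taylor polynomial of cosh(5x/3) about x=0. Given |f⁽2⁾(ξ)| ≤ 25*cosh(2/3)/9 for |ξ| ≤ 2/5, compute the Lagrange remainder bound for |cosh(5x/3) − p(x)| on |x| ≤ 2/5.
2*cosh(2/3)/9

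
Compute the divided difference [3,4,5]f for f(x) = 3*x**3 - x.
36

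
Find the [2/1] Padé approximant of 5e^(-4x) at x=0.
(40*x**2/3 - 40*x/3 + 5)/(4*x/3 + 1)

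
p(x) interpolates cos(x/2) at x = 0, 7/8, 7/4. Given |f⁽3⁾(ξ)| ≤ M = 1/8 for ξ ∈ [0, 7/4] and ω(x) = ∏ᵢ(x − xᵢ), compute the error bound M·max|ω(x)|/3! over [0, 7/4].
343*sqrt(3)/110592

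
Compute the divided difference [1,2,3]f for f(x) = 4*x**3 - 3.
24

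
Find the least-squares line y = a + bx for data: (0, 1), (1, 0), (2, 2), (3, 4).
a = 1/10, b = 11/10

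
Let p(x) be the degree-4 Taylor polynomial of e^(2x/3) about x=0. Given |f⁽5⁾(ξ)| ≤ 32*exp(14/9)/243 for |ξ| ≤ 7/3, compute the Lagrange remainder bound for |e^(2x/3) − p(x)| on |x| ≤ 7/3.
67228*exp(14/9)/885735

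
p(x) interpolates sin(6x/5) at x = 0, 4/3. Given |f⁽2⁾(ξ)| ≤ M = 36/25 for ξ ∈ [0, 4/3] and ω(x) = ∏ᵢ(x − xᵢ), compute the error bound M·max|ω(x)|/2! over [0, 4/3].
8/25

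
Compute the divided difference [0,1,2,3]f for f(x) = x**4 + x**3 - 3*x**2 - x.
7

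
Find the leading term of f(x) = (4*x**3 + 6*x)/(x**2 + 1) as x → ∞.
4*x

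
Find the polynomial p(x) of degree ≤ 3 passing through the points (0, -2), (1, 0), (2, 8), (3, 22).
3*x**2 - x - 2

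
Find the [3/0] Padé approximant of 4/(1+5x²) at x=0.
4 - 20*x**2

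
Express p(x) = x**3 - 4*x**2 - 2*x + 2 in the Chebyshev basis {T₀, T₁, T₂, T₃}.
(-5/4)T₁ + (-2)T₂ + (1/4)T₃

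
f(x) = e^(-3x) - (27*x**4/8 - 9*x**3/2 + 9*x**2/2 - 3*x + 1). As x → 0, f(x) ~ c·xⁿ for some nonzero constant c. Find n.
5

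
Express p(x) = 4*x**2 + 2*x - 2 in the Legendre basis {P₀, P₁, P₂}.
(-2/3)P₀ + (2)P₁ + (8/3)P₂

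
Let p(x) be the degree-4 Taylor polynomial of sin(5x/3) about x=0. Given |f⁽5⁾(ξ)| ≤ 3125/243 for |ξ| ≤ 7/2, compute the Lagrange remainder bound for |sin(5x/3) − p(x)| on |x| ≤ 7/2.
10504375/186624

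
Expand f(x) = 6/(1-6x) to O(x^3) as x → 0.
6 + 36*x + 216*x**2 + O(x**3)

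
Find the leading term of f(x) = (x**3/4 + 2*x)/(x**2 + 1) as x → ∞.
x/4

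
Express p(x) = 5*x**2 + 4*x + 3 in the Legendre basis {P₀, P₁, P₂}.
(14/3)P₀ + (4)P₁ + (10/3)P₂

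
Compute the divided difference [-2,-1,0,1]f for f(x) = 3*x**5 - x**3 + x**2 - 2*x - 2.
14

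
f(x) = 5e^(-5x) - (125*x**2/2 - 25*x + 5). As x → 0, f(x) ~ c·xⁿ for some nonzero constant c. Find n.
3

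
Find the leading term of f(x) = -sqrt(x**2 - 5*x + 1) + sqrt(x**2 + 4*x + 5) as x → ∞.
9/2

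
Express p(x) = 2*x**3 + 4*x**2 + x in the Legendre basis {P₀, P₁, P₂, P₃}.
(4/3)P₀ + (11/5)P₁ + (8/3)P₂ + (4/5)P₃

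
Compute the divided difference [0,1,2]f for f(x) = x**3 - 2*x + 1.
3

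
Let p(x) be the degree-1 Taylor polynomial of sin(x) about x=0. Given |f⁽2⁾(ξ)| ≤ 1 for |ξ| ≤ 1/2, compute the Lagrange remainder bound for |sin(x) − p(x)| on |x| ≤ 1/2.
1/8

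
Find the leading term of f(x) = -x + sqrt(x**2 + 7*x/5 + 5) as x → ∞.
7/10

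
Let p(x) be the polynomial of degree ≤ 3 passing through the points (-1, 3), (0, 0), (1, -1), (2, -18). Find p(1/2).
3/8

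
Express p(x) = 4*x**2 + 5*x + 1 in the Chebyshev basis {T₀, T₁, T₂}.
(3)T₀ + (5)T₁ + (2)T₂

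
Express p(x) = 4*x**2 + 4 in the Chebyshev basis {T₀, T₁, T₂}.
(6)T₀ + (2)T₂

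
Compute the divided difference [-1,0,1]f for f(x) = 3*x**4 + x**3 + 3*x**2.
6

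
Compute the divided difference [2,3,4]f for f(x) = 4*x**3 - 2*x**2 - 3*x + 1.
34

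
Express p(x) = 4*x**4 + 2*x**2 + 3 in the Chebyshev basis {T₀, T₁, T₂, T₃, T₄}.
(11/2)T₀ + (3)T₂ + (1/2)T₄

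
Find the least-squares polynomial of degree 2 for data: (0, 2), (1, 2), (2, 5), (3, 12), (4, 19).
62/35 + (-26/35)x + (9/7)x²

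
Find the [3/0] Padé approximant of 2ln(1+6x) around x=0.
12*x*(12*x**2 - 3*x + 1)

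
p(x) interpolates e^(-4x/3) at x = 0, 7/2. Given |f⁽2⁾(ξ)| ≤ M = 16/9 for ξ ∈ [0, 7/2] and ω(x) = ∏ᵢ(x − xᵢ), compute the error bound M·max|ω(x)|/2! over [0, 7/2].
49/18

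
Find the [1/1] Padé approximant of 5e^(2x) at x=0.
(5*x + 5)/(1 - x)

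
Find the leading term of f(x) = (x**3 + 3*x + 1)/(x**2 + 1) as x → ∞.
x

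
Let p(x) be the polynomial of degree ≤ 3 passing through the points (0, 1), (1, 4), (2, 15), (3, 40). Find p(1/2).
15/8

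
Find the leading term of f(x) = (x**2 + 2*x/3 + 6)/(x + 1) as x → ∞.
x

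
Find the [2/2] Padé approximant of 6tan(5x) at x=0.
30*x/(1 - 25*x**2/3)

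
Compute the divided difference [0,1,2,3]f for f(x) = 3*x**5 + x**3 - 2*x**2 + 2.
76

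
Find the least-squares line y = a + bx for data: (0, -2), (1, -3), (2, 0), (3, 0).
a = -13/5, b = 9/10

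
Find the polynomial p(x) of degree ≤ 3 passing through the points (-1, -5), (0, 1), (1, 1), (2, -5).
-3*x**2 + 3*x + 1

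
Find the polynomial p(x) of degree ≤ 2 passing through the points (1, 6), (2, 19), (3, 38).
3*x**2 + 4*x - 1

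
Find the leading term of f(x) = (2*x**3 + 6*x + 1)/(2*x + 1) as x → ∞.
x**2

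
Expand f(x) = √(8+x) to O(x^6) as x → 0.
2*sqrt(2) + sqrt(2)*x/8 - sqrt(2)*x**2/256 + sqrt(2)*x**3/4096 - 5*sqrt(2)*x**4/262144 + 7*sqrt(2)*x**5/4194304 + O(x**6)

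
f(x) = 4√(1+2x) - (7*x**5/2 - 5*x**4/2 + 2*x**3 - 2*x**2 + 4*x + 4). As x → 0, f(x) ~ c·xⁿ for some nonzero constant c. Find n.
6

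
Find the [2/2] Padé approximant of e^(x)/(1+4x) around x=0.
(169*x**2/972 + 109*x/162 + 1)/(-1271*x**2/972 + 595*x/162 + 1)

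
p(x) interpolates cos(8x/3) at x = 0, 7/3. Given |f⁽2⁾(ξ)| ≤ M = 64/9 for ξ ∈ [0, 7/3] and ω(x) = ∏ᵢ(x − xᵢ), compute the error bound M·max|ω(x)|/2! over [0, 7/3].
392/81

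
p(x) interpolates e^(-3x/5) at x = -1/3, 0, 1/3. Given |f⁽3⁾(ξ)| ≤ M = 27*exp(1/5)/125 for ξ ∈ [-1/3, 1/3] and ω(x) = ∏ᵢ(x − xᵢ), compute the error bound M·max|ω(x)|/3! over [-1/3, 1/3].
sqrt(3)*exp(1/5)/3375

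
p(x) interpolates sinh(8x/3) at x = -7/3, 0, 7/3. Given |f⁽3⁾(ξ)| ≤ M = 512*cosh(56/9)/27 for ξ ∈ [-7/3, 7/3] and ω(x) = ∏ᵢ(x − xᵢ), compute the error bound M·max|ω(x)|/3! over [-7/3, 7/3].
175616*sqrt(3)*cosh(56/9)/19683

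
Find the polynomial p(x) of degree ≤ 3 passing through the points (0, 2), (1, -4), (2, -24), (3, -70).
-2*x**3 - x**2 - 3*x + 2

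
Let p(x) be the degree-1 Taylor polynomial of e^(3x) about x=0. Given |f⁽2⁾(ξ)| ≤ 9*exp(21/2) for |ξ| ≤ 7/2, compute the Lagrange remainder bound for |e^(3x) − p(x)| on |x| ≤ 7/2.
441*exp(21/2)/8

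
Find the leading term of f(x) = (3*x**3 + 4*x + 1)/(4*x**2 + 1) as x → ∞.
3*x/4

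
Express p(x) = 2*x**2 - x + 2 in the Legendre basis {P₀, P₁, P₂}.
(8/3)P₀ - P₁ + (4/3)P₂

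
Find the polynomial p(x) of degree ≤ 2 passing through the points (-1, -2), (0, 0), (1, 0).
-x**2 + x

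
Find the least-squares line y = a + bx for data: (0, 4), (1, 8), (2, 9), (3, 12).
a = 9/2, b = 5/2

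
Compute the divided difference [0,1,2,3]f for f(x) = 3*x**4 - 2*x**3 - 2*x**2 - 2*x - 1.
16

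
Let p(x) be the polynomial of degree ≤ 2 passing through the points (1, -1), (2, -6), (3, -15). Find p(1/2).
0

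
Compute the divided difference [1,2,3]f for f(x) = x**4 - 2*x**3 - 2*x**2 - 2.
11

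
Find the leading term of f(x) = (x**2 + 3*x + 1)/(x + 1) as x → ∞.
x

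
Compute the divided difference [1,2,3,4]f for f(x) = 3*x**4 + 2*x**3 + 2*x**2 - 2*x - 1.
32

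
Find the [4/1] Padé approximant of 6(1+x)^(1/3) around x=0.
(2*x**4/81 - 16*x**3/135 + 4*x**2/5 + 32*x/5 + 6)/(11*x/15 + 1)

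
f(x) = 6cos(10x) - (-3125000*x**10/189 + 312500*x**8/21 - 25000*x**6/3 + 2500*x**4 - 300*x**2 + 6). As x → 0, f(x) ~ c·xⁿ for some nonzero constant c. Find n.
12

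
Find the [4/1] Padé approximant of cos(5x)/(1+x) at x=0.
(625*x**4/24 - 25*x**2/2 + 1)/(x + 1)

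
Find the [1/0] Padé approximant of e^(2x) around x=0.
2*x + 1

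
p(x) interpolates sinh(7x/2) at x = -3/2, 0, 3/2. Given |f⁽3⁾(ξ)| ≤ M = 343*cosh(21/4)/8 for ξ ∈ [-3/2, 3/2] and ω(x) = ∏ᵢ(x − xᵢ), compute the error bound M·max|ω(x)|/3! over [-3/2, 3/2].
343*sqrt(3)*cosh(21/4)/64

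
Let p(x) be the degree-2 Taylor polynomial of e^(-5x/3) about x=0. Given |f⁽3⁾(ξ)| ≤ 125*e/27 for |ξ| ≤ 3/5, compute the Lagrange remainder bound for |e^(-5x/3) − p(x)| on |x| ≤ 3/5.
e/6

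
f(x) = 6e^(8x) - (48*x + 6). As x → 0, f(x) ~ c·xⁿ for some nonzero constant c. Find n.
2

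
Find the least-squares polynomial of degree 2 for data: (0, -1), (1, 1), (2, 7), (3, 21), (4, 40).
-4/5 + (-9/5)x + (3)x²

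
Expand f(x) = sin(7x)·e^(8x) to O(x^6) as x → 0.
7*x + 56*x**2 + 1001*x**3/6 + 140*x**4 - 59353*x**5/120 + O(x**6)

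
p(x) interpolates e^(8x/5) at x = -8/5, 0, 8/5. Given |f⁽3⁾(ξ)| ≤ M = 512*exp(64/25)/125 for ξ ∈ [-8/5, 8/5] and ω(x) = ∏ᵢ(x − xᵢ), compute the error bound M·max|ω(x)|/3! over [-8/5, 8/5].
262144*sqrt(3)*exp(64/25)/421875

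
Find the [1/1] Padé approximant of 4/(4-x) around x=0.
1/(1 - x/4)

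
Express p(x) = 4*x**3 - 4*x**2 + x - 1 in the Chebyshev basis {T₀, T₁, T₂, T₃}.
(-3)T₀ + (4)T₁ + (-2)T₂ + T₃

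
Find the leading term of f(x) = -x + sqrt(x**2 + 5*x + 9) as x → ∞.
5/2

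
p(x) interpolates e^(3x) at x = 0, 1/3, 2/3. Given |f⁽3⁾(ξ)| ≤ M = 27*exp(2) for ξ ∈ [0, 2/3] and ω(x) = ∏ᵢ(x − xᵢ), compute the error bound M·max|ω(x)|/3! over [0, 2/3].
sqrt(3)*exp(2)/27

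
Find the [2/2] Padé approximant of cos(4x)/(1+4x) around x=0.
(-28*x**2/3 + 2*x/3 + 1)/(4*x**2/3 + 14*x/3 + 1)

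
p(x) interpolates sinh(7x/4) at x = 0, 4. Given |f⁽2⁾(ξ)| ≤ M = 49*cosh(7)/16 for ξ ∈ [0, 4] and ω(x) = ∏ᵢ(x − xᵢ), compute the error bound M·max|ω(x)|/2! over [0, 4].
49*cosh(7)/8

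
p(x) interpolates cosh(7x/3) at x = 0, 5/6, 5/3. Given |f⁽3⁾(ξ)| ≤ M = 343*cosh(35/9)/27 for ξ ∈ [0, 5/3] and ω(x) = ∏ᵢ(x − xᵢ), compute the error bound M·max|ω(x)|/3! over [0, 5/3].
42875*sqrt(3)*cosh(35/9)/157464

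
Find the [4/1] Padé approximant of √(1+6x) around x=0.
(243*x**4/40 - 27*x**3/5 + 81*x**2/10 + 36*x/5 + 1)/(21*x/5 + 1)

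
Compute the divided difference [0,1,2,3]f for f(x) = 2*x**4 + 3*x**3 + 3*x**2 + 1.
15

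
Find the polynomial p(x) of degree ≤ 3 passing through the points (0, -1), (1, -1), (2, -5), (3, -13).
-2*x**2 + 2*x - 1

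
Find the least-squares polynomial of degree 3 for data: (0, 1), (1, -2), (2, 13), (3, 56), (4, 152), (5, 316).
13/18 + (-2137/756)x + (-118/63)x² + (325/108)x³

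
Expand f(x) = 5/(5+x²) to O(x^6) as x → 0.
1 - x**2/5 + x**4/25 + O(x**6)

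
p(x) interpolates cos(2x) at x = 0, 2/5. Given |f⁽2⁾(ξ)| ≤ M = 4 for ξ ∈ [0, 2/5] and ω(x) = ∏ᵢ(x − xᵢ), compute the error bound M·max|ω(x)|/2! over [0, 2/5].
2/25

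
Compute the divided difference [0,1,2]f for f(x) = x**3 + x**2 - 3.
4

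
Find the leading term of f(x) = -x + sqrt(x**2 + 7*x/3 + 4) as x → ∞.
7/6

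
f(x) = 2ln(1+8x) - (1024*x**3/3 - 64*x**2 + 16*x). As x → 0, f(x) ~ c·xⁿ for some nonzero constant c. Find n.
4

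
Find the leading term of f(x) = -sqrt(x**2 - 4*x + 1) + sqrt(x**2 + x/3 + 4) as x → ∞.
13/6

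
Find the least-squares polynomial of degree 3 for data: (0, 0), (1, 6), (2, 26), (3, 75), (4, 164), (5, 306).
2/21 + (20/9)x + (26/21)x² + (19/9)x³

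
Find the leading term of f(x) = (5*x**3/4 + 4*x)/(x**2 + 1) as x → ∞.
5*x/4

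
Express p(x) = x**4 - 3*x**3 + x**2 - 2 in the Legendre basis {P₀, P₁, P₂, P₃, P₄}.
(-22/15)P₀ + (-9/5)P₁ + (26/21)P₂ + (-6/5)P₃ + (8/35)P₄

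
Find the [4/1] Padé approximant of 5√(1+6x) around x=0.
(243*x**4/8 - 27*x**3 + 81*x**2/2 + 36*x + 5)/(21*x/5 + 1)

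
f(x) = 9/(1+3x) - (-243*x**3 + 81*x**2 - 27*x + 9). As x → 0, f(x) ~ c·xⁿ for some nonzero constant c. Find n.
4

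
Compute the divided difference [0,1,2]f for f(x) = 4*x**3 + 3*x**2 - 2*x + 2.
15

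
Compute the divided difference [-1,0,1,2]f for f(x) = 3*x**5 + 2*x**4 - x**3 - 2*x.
18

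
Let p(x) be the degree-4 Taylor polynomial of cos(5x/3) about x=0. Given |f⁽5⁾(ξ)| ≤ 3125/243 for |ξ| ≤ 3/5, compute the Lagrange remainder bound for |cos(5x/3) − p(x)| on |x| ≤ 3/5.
1/120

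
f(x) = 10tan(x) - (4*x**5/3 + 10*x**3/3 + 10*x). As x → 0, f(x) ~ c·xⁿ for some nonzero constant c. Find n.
7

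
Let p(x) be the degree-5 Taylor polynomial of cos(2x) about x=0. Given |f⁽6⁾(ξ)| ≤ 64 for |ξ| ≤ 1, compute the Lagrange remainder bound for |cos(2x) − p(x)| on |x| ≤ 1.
4/45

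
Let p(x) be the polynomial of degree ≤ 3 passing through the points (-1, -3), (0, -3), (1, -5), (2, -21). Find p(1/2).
-3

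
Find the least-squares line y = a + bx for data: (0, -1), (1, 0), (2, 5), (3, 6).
a = -7/5, b = 13/5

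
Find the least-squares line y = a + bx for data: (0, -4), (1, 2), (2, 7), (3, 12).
a = -37/10, b = 53/10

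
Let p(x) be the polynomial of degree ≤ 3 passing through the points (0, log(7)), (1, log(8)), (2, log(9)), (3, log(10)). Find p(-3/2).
-567*log(2)/16 - 35*log(10)/16 + 105*log(7)/16 + 135*log(3)/8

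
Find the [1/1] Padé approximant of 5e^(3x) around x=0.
(15*x/2 + 5)/(1 - 3*x/2)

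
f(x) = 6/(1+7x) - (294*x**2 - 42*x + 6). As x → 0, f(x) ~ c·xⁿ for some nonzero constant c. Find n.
3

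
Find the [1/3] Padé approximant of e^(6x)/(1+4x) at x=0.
(5*x/2 + 1)/(21*x**3 - 11*x**2 + x/2 + 1)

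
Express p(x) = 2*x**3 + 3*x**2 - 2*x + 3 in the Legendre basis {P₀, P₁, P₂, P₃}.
(4)P₀ + (-4/5)P₁ + (2)P₂ + (4/5)P₃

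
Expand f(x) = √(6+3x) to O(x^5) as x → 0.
sqrt(6) + sqrt(6)*x/4 - sqrt(6)*x**2/32 + sqrt(6)*x**3/128 - 5*sqrt(6)*x**4/2048 + O(x**5)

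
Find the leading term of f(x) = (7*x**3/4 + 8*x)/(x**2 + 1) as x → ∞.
7*x/4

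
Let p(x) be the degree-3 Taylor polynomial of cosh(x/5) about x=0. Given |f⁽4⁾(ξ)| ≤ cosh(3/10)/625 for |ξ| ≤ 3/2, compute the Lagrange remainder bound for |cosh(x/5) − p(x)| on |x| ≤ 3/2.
27*cosh(3/10)/80000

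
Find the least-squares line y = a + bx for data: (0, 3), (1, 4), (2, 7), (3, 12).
a = 2, b = 3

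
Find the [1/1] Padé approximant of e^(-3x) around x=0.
(1 - 3*x/2)/(3*x/2 + 1)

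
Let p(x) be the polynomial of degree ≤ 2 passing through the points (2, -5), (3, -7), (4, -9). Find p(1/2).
-2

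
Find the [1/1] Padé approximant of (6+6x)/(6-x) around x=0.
(x + 1)/(1 - x/6)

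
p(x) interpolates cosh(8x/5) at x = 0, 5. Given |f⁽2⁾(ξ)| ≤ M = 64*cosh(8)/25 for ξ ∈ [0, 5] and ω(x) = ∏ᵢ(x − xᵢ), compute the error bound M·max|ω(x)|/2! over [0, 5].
8*cosh(8)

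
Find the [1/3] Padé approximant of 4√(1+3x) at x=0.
(21*x/2 + 4)/(27*x**3/64 - 9*x**2/16 + 9*x/8 + 1)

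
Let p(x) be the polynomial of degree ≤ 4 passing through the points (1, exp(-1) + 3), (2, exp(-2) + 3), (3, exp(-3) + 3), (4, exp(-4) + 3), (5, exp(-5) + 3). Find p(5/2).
(-5*exp(4) - 20*e + 3 + 90*exp(2) + 60*exp(3) + 384*exp(5))*exp(-5)/128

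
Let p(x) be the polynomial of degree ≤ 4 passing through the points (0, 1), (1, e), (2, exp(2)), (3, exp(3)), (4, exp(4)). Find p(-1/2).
-45*exp(3)/32 - 105*e/32 + 315/128 + 35*exp(4)/128 + 189*exp(2)/64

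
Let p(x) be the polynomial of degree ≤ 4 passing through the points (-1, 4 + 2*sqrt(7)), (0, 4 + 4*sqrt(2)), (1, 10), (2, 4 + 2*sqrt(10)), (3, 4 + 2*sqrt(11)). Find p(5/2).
-5*sqrt(7)/64 + 23/32 + 7*sqrt(2)/8 + 35*sqrt(11)/64 + 35*sqrt(10)/16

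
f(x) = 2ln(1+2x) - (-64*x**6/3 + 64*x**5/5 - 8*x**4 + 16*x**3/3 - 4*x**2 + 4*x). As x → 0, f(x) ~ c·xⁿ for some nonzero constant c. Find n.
7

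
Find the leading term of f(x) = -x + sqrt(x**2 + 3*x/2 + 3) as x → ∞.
3/4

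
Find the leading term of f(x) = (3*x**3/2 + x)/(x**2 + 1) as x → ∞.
3*x/2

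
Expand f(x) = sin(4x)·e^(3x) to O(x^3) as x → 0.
4*x + 12*x**2 + O(x**3)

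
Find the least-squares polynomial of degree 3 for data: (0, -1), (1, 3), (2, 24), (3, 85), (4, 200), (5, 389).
-5/6 + (-85/252)x + (11/21)x² + (109/36)x³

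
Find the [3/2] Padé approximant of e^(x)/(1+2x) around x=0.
(353*x**3/7860 + 669*x**2/2620 + 99*x/131 + 1)/(-1281*x**2/2620 + 230*x/131 + 1)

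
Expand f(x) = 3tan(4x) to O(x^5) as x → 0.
12*x + 64*x**3 + O(x**5)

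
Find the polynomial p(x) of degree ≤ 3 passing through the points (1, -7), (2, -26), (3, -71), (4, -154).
-2*x**3 - x**2 - 2*x - 2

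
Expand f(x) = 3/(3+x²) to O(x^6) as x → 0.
1 - x**2/3 + x**4/9 + O(x**6)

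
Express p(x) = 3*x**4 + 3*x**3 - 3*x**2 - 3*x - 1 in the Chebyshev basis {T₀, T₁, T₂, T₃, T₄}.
(-11/8)T₀ + (-3/4)T₁ + (3/4)T₃ + (3/8)T₄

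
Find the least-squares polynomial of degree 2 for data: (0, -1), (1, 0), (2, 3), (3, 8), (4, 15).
-1 + x²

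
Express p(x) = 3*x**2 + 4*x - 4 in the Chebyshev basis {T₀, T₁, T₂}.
(-5/2)T₀ + (4)T₁ + (3/2)T₂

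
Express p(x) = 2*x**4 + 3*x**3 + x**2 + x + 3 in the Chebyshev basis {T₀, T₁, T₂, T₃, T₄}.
(17/4)T₀ + (13/4)T₁ + (3/2)T₂ + (3/4)T₃ + (1/4)T₄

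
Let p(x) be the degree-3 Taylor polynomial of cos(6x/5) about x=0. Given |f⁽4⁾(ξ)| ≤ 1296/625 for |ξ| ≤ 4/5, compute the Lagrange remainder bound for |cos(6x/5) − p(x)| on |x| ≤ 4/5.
13824/390625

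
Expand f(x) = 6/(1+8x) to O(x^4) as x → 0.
6 - 48*x + 384*x**2 - 3072*x**3 + O(x**4)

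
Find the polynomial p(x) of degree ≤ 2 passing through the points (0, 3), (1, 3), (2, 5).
x**2 - x + 3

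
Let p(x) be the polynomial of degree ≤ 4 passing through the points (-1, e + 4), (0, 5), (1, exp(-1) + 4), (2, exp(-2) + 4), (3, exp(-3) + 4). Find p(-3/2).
(-180*e + 35 + 378*exp(2) + (92 + 315*e)*exp(3))*exp(-3)/128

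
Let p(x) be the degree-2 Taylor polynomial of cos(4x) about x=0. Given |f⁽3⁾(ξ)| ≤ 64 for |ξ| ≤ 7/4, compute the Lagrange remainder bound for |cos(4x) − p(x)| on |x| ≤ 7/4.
343/6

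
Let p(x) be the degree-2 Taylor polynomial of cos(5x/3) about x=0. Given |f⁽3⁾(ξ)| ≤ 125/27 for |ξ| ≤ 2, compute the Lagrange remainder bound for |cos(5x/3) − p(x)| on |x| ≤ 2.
500/81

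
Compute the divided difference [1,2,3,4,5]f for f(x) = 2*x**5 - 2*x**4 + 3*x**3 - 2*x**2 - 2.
28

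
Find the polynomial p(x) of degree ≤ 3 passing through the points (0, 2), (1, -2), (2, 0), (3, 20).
2*x**3 - 3*x**2 - 3*x + 2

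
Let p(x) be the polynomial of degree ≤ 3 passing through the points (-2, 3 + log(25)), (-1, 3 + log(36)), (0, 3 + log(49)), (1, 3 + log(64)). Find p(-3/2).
3 + log(12*2**(1/4)*3**(7/8)*5**(5/8)*7**(3/8)/7)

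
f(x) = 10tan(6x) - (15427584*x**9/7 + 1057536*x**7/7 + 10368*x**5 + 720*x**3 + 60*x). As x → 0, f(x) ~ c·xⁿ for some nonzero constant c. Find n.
11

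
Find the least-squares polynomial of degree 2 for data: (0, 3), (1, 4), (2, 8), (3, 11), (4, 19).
107/35 + (13/70)x + (13/14)x²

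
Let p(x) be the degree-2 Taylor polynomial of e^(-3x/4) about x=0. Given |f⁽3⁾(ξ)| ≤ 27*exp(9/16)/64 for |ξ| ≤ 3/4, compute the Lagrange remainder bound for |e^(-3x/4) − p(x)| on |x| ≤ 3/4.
243*exp(9/16)/8192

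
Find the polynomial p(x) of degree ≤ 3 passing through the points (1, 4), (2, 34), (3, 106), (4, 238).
3*x**3 + 3*x**2 - 2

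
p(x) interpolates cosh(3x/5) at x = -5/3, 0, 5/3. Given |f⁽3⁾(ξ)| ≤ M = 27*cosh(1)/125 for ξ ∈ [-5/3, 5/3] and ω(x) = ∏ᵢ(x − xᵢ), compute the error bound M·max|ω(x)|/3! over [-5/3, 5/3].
sqrt(3)*cosh(1)/27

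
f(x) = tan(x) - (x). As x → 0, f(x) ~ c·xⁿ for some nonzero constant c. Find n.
3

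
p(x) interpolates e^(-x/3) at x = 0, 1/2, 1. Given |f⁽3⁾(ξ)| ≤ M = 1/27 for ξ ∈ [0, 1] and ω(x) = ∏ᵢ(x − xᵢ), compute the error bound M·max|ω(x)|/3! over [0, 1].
sqrt(3)/5832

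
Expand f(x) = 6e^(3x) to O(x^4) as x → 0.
6 + 18*x + 27*x**2 + 27*x**3 + O(x**4)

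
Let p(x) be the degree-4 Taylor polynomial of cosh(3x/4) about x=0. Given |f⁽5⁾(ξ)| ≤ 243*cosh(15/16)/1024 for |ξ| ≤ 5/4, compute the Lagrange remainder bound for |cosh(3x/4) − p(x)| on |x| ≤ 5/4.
50625*cosh(15/16)/8388608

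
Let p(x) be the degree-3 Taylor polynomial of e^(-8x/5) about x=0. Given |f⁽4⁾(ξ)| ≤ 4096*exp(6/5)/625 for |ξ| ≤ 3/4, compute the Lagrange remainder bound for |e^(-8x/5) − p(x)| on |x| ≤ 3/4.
54*exp(6/5)/625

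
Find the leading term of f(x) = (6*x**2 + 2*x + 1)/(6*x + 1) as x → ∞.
x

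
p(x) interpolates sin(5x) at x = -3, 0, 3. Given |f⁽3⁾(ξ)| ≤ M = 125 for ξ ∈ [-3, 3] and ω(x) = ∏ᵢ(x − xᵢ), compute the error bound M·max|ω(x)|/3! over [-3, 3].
125*sqrt(3)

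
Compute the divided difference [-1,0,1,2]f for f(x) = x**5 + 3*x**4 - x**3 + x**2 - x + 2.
10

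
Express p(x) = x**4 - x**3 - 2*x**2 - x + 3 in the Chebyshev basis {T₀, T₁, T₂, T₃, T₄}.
(19/8)T₀ + (-7/4)T₁ + (-1/2)T₂ + (-1/4)T₃ + (1/8)T₄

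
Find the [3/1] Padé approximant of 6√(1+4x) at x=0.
(-6*x**3 + 18*x**2 + 27*x + 6)/(5*x/2 + 1)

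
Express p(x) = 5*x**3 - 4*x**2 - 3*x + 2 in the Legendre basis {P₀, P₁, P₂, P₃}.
(2/3)P₀ + (-8/3)P₂ + (2)P₃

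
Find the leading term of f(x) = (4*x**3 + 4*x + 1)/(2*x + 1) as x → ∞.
2*x**2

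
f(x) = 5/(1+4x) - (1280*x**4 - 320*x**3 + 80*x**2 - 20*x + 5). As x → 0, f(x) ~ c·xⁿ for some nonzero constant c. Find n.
5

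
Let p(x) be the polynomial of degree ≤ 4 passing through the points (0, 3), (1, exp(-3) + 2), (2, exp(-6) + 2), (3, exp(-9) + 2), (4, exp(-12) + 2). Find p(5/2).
(-20*exp(9) - 5 + 60*exp(3) + 90*exp(6) + 259*exp(12))*exp(-12)/128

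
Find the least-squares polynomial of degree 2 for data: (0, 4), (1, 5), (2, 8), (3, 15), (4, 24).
142/35 + (-5/7)x + (10/7)x²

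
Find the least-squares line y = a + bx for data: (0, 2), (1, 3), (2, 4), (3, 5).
a = 2, b = 1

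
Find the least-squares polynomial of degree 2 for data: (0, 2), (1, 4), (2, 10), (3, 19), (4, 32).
69/35 + (5/14)x + (25/14)x²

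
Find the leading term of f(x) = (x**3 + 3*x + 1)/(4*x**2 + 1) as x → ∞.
x/4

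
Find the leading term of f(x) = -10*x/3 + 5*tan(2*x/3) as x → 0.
40*x**3/81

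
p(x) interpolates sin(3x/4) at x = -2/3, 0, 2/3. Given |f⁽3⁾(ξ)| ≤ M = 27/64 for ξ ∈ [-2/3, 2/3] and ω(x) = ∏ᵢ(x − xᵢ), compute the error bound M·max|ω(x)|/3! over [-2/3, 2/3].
sqrt(3)/216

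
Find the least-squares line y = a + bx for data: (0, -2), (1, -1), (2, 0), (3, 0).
a = -9/5, b = 7/10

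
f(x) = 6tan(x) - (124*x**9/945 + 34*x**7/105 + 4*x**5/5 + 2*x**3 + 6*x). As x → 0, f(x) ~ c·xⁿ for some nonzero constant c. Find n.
11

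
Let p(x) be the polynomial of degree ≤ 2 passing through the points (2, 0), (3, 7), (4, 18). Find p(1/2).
-3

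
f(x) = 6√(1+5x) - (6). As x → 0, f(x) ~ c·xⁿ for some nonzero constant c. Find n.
1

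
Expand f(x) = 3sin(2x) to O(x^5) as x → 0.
6*x - 4*x**3 + O(x**5)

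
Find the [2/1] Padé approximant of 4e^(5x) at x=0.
(50*x**2/3 + 40*x/3 + 4)/(1 - 5*x/3)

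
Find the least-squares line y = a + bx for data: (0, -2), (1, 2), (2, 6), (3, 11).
a = -11/5, b = 43/10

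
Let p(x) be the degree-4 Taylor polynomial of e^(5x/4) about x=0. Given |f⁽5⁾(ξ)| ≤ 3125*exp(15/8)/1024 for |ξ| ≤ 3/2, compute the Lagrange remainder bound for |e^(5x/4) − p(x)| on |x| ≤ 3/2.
50625*exp(15/8)/262144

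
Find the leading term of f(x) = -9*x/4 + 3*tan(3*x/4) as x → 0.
27*x**3/64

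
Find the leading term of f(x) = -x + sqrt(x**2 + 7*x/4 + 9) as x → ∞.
7/8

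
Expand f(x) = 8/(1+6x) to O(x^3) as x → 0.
8 - 48*x + 288*x**2 + O(x**3)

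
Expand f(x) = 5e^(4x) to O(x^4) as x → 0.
5 + 20*x + 40*x**2 + 160*x**3/3 + O(x**4)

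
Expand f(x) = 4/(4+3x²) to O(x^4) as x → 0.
1 - 3*x**2/4 + O(x**4)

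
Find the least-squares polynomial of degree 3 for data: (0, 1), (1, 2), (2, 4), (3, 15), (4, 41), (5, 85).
74/63 + (361/378)x + (-403/252)x² + (103/108)x³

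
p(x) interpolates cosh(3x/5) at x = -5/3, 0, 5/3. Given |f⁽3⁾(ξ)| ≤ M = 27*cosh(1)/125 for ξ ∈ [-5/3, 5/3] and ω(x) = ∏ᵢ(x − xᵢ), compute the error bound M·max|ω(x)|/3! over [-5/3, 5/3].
sqrt(3)*cosh(1)/27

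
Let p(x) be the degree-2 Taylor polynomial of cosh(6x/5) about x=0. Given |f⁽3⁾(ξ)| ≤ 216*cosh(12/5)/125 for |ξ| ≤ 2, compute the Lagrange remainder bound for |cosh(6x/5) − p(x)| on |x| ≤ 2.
288*cosh(12/5)/125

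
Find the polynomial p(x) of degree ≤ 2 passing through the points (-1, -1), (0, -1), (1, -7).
-3*x**2 - 3*x - 1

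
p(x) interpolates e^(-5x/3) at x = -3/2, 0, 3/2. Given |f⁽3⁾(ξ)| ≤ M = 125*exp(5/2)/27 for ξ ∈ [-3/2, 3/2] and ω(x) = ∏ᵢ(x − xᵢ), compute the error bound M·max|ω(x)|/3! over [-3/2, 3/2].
125*sqrt(3)*exp(5/2)/216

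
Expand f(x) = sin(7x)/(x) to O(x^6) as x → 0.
7 - 343*x**2/6 + 16807*x**4/120 + O(x**6)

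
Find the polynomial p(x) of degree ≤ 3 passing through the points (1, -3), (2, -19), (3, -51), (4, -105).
-x**3 - 2*x**2 - 3*x + 3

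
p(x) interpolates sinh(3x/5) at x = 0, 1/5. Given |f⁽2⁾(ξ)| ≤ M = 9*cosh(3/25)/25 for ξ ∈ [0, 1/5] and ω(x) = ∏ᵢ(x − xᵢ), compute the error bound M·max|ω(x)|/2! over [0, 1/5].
9*cosh(3/25)/5000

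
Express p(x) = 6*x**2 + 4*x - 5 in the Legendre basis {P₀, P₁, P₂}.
(-3)P₀ + (4)P₁ + (4)P₂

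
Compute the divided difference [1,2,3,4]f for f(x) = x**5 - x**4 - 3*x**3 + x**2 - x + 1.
52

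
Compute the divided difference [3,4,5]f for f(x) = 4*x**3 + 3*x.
48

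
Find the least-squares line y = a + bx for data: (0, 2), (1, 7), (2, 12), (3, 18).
a = 9/5, b = 53/10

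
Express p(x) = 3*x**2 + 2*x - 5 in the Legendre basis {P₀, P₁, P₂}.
(-4)P₀ + (2)P₁ + (2)P₂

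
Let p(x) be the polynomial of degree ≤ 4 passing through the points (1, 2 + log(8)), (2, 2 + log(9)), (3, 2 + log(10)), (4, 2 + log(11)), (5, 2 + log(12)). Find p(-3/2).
log(309485009821345068724781056000000000000000000000000000000000000000000000000000000000000000000000000000000*11**(11/32)*2**(81/128)*3**(123/128)*5**(13/64)/789157260429759242097992683682682139961107682185177269112730498723873946354418953378950901345590804885499) + 2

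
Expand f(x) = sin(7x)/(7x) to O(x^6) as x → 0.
1 - 49*x**2/6 + 2401*x**4/120 + O(x**6)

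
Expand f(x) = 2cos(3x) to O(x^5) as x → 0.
2 - 9*x**2 + 27*x**4/4 + O(x**5)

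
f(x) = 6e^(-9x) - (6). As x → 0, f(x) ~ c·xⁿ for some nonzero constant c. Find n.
1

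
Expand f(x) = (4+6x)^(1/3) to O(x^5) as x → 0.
2**(2/3) + 2**(2/3)*x/2 - 2**(2/3)*x**2/4 + 5*2**(2/3)*x**3/24 - 5*2**(2/3)*x**4/24 + O(x**5)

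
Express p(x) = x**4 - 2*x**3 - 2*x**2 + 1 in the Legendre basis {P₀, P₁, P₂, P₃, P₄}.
(8/15)P₀ + (-6/5)P₁ + (-16/21)P₂ + (-4/5)P₃ + (8/35)P₄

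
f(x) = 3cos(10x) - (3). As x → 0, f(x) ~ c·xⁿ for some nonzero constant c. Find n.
2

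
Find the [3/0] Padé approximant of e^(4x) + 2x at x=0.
32*x**3/3 + 8*x**2 + 6*x + 1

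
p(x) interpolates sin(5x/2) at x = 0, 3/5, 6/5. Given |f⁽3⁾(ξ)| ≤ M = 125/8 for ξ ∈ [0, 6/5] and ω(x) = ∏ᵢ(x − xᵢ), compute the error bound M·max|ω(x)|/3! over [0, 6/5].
sqrt(3)/8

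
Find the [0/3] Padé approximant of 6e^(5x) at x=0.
6/(-125*x**3/6 + 25*x**2/2 - 5*x + 1)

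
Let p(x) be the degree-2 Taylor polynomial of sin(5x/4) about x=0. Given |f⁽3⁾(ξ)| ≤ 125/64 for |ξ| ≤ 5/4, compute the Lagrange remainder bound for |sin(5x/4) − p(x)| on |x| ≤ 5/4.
15625/24576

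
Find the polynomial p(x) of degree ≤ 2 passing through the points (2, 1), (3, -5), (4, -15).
-2*x**2 + 4*x + 1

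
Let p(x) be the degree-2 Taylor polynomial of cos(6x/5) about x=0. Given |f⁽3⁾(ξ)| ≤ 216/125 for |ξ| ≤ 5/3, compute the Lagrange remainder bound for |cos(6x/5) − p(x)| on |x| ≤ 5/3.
4/3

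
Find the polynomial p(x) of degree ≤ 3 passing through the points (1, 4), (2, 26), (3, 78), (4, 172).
2*x**3 + 3*x**2 - x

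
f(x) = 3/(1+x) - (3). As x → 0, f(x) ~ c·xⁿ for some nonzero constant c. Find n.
1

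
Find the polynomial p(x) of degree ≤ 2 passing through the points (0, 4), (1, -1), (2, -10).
-2*x**2 - 3*x + 4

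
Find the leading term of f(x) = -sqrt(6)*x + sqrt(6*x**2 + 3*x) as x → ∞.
sqrt(6)/4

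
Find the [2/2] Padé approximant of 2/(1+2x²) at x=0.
2/(2*x**2 + 1)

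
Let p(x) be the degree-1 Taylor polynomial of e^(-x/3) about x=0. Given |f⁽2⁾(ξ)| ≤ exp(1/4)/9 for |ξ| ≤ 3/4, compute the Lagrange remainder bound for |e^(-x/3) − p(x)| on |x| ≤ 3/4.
exp(1/4)/32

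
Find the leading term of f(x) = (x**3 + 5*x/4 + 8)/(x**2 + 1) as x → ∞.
x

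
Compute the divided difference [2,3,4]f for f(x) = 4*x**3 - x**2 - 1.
35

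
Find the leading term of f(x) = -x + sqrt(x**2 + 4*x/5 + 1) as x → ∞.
2/5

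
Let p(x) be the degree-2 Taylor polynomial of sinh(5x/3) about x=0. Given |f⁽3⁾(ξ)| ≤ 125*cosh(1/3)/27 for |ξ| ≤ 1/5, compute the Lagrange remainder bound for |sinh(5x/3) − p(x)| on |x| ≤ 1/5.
cosh(1/3)/162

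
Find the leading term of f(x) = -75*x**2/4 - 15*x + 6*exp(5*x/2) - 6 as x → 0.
125*x**3/8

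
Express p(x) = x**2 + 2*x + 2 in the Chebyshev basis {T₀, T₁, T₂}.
(5/2)T₀ + (2)T₁ + (1/2)T₂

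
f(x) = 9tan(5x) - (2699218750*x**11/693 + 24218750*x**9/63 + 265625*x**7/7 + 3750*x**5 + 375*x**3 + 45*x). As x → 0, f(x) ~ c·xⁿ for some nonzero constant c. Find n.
13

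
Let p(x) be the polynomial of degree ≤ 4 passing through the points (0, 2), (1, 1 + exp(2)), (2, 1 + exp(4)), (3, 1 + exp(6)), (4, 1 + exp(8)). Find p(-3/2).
-385*exp(6)/32 - 693*exp(2)/32 + 1283/128 + 1485*exp(4)/64 + 315*exp(8)/128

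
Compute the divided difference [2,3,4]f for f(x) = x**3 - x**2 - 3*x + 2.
8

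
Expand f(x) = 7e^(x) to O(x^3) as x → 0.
7 + 7*x + 7*x**2/2 + O(x**3)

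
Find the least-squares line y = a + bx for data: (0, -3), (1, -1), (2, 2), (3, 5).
a = -33/10, b = 27/10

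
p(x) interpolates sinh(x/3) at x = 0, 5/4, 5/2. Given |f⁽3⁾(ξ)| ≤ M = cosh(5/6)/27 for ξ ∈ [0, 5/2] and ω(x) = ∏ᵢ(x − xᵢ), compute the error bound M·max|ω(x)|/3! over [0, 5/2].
125*sqrt(3)*cosh(5/6)/46656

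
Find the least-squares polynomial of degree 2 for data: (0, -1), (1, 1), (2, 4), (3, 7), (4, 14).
-27/35 + (26/35)x + (5/7)x²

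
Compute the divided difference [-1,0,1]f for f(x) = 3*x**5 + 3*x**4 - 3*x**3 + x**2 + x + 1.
4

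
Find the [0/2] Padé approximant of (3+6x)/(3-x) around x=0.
1/(14*x**2/3 - 7*x/3 + 1)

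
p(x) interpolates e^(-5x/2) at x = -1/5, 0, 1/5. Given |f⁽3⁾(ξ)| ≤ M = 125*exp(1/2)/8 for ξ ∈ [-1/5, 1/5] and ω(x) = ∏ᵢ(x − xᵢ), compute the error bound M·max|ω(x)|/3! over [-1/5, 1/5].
sqrt(3)*exp(1/2)/216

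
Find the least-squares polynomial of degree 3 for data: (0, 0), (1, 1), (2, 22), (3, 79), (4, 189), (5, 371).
-13/126 + (-1811/756)x + (58/63)x² + (311/108)x³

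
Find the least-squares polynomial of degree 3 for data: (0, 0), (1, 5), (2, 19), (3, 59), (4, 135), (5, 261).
19/126 + (2435/756)x + (-137/126)x² + (235/108)x³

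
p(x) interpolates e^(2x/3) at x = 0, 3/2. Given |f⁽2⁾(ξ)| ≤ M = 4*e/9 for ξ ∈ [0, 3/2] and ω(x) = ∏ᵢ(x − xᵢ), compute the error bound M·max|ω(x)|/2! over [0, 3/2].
e/8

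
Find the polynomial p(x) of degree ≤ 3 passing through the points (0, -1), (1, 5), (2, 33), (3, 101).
3*x**3 + 2*x**2 + x - 1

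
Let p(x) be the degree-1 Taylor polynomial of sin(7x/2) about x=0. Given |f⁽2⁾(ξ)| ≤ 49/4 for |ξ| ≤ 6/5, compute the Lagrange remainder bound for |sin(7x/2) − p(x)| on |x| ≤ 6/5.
441/50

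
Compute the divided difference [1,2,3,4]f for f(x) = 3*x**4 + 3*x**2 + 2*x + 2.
30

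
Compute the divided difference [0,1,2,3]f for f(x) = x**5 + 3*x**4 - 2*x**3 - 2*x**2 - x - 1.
41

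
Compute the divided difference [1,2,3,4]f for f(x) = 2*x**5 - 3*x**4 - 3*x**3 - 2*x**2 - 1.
97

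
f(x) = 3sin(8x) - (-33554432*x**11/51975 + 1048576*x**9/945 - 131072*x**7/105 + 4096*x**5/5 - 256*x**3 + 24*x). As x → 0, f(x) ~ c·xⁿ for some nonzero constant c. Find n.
13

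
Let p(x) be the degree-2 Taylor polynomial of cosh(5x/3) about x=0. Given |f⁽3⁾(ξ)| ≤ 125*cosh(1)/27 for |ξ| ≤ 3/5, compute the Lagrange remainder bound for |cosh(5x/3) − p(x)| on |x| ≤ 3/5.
cosh(1)/6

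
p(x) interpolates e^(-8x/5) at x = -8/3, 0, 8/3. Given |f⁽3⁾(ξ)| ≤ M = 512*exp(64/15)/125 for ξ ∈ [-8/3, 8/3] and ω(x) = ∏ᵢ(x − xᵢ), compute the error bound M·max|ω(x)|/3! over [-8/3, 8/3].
262144*sqrt(3)*exp(64/15)/91125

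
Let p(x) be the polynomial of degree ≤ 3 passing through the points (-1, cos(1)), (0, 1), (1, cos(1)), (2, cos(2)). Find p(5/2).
-5*cos(1)/2 + 35*cos(2)/16 + 21/16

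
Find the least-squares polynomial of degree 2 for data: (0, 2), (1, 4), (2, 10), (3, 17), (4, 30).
73/35 + (23/70)x + (23/14)x²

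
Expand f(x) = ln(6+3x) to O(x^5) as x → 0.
log(6) + x/2 - x**2/8 + x**3/24 - x**4/64 + O(x**5)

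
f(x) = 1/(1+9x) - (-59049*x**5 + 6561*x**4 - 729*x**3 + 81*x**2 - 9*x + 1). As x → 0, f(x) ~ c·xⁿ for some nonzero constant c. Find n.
6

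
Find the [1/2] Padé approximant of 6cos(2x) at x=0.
6/(2*x**2 + 1)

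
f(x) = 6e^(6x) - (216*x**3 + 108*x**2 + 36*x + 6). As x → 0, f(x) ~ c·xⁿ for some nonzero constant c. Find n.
4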